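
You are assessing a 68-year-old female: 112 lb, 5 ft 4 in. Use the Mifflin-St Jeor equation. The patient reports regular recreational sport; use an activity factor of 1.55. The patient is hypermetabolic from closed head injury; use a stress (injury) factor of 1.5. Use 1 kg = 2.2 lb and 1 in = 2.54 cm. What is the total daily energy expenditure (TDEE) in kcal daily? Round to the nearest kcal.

2381 kcal daily

Convert to metric: weight = 112 ÷ 2.2 = 50.9091 kg; height = (5×12 + 4) × 2.54 = 64 × 2.54 = 162.56 cm.
Mifflin-St Jeor (female): BMR = 10(50.9091) + 6.25(162.56) − 5(68) − 161 = 509.0909 + 1016 − 340 − 161 = 1024.0909 kcal/day.
TEE = BMR × activity factor = 1024.0909 × 1.55 = 1587.3409 kcal/day.
Apply stress factor: 1587.3409 × 1.5 = 2381.0114 kcal/day.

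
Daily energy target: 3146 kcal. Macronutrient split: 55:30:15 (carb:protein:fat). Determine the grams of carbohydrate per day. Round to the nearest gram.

433 g/day

Carbohydrate energy = 55% × 3146 = 1730.3 kcal.
At 4 kcal/g: 1730.3 ÷ 4 = 432.575 g.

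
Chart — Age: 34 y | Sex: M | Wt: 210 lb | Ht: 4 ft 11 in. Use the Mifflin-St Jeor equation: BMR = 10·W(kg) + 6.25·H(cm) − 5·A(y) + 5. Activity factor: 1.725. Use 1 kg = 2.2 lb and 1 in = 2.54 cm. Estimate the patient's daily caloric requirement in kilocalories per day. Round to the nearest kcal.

2978 kilocalories per day

Convert to metric: weight = 210 ÷ 2.2 = 95.4545 kg; height = (4×12 + 11) × 2.54 = 59 × 2.54 = 149.86 cm.
Mifflin-St Jeor (male): BMR = 10(95.4545) + 6.25(149.86) − 5(34) + 5 = 954.5455 + 936.625 − 170 + 5 = 1726.1705 kcal/day.
TEE = BMR × activity factor = 1726.1705 × 1.725 = 2977.644 kcal/day.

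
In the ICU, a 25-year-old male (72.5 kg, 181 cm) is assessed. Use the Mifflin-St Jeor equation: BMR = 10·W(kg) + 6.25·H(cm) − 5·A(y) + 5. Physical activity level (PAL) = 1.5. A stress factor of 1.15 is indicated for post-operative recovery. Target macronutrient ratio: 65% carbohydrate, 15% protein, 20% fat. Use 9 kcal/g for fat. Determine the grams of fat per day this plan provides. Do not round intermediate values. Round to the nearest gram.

67 g/day

Mifflin-St Jeor (male): BMR = 10(72.5) + 6.25(181) − 5(25) + 5 = 725 + 1131.25 − 125 + 5 = 1736.25 kcal/day.
TEE = 1736.25 × 1.5 = 2604.375 kcal/day.
With stress factor 1.15: 2604.375 × 1.15 = 2995.0313 kcal/day.
Fat energy = 20% × 2995.0313 = 599.0063 kcal.
Fat = 599.0063 ÷ 9 kcal/g = 66.5563 g.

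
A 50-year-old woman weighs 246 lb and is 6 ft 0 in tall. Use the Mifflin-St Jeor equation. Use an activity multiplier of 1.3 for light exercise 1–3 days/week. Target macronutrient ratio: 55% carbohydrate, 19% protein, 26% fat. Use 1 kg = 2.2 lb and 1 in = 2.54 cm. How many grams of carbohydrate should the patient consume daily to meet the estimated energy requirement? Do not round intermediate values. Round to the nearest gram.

331 g/day

Convert to metric: weight = 246 ÷ 2.2 = 111.8182 kg; height = (6×12 + 0) × 2.54 = 72 × 2.54 = 182.88 cm.
Mifflin-St Jeor (female): BMR = 10(111.8182) + 6.25(182.88) − 5(50) − 161 = 1118.1818 + 1143 − 250 − 161 = 1850.1818 kcal/day.
TEE = 1850.1818 × 1.3 = 2405.2364 kcal/day.
Carbohydrate energy = 55% × 2405.2364 = 1322.88 kcal.
Carbohydrate = 1322.88 ÷ 4 kcal/g = 330.72 g.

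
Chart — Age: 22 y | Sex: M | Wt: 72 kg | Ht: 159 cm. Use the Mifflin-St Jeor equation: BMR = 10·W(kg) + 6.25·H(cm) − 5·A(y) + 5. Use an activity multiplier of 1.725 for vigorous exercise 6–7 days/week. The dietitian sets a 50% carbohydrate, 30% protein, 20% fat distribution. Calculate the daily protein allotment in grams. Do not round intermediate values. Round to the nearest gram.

Mifflin-St Jeor (male): BMR = 10(72) + 6.25(159) − 5(22) + 5 = 720 + 993.75 − 110 + 5 = 1608.75 kcal/day.
TEE = 1608.75 × 1.725 = 2775.0938 kcal/day.
Protein energy = 30% × 2775.0938 = 832.5281 kcal.
Protein = 832.5281 ÷ 4 kcal/g = 208.132 g.

208 g/day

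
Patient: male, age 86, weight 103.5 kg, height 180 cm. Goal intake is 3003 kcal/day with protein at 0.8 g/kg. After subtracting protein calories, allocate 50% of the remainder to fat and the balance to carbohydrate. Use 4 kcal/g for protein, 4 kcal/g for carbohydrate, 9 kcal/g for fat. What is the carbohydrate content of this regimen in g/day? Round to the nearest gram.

334 g/day

Protein = 0.8 × 103.5 = 82.8 g → 82.8 × 4 = 331.2 kcal.
Non-protein calories = 3003 − 331.2 = 2671.8 kcal.
Fat: 50% × 2671.8 = 1335.9 kcal; carbohydrate: 1335.9 kcal.
Carbohydrate: 1335.9 kcal ÷ 4 kcal/g = 333.975 g.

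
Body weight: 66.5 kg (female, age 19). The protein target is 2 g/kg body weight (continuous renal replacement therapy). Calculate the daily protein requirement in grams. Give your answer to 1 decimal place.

133.0 g/day

Protein = 2 g/kg × 66.5 kg = 133 g/day.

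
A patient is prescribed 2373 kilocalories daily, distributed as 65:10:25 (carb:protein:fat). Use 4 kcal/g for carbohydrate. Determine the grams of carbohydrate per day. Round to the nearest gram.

386 g/day

Carbohydrate energy = 65% × 2373 = 1542.45 kcal.
At 4 kcal/g: 1542.45 ÷ 4 = 385.6125 g.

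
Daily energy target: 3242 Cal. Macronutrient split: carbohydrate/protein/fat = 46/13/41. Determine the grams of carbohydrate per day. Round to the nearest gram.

373 g/day

Carbohydrate energy = 46% × 3242 = 1491.32 kcal.
At 4 kcal/g: 1491.32 ÷ 4 = 372.83 g.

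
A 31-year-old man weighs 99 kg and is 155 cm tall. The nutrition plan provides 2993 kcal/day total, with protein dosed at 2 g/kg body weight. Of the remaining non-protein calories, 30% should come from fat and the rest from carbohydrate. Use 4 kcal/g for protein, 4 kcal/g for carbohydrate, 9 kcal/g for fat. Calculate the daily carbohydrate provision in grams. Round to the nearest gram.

385 g/day

Protein = 2 × 99 = 198 g → 198 × 4 = 792 kcal.
Non-protein calories = 2993 − 792 = 2201 kcal.
Fat: 30% × 2201 = 660.3 kcal; carbohydrate: 1540.7 kcal.
Carbohydrate: 1540.7 kcal ÷ 4 kcal/g = 385.175 g.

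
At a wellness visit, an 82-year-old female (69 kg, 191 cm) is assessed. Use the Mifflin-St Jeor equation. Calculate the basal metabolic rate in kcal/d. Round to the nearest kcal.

Mifflin-St Jeor (female): BMR = 10(69) + 6.25(191) − 5(82) − 161 = 690 + 1193.75 − 410 − 161 = 1312.75 kcal/day.

1313 kcal/d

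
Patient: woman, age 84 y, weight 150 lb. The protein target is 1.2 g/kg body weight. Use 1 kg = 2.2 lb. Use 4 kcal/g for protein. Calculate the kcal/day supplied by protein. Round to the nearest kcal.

Weight in kg = 150 ÷ 2.2 = 68.1818 kg.
Protein = 1.2 g/kg × 68.1818 kg = 81.8182 g/day.
Protein energy = 81.8182 g × 4 kcal/g = 327.2727 kcal/day.

327 kcal/day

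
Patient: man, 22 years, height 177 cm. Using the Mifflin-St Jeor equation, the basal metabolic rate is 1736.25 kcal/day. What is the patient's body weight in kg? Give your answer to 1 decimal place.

73.5 kg

1736.25 = 10·W + 6.25(177) − 5(22) + 5
10·W = 1736.25 − 1001.25 = 735, so W = 73.5 kg.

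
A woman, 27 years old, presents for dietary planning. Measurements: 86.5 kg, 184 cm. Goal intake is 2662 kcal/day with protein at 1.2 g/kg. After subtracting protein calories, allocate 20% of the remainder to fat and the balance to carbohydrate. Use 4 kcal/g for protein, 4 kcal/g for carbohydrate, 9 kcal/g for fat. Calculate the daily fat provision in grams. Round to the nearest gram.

Protein = 1.2 × 86.5 = 103.8 g → 103.8 × 4 = 415.2 kcal.
Non-protein calories = 2662 − 415.2 = 2246.8 kcal.
Fat: 20% × 2246.8 = 449.36 kcal; carbohydrate: 1797.44 kcal.
Fat: 449.36 kcal ÷ 9 kcal/g = 49.9289 g.

50 g/day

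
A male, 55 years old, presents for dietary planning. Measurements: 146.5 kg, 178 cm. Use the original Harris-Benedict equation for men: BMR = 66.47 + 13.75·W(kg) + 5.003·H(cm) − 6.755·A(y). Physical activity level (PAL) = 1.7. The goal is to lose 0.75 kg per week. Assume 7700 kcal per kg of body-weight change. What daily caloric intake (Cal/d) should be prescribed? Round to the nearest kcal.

3595 Cal/d

Harris-Benedict: BMR = 66.47 + 13.75(146.5) + 5.003(178) − 6.755(55) = 2599.854 kcal/day.
TEE = 2599.854 × 1.7 = 4419.7518 kcal/day.
Required daily deficit = 0.75 × 7700 ÷ 7 = 825 kcal/day.
Target intake = 4419.7518 − 825 = 3594.7518 kcal/day.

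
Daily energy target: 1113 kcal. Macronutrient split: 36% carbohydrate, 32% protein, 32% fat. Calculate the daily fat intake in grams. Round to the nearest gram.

40 g/day

Fat energy = 32% × 1113 = 356.16 kcal.
At 9 kcal/g: 356.16 ÷ 9 = 39.5733 g.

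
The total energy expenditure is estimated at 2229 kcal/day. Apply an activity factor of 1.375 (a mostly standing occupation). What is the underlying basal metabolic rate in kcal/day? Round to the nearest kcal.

BMR = TEE ÷ activity factor = 2229 ÷ 1.375 = 1621.0909 kcal/day.

1621 kcal/day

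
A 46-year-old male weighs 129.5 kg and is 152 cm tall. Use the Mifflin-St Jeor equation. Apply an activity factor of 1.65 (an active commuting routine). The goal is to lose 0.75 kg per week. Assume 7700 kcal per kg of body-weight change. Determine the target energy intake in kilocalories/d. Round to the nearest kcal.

Mifflin-St Jeor (male): BMR = 10(129.5) + 6.25(152) − 5(46) + 5 = 1295 + 950 − 230 + 5 = 2020 kcal/day.
TEE = 2020 × 1.65 = 3333 kcal/day.
Required daily deficit = 0.75 × 7700 ÷ 7 = 825 kcal/day.
Target intake = 3333 − 825 = 2508 kcal/day.

2508 kilocalories/d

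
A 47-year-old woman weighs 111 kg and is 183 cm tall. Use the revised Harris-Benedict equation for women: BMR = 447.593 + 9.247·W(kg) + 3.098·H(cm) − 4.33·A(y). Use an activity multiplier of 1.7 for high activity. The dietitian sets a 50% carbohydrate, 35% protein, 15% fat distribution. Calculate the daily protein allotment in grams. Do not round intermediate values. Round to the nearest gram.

Harris-Benedict: BMR = 447.593 + 9.247(111) + 3.098(183) − 4.33(47) = 1837.434 kcal/day.
TEE = 1837.434 × 1.7 = 3123.6378 kcal/day.
Protein energy = 35% × 3123.6378 = 1093.2732 kcal.
Protein = 1093.2732 ÷ 4 kcal/g = 273.3183 g.

273 g/day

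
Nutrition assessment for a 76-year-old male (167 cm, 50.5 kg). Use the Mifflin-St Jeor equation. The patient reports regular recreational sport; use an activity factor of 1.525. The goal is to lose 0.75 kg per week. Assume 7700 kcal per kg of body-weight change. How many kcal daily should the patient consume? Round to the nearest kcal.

Mifflin-St Jeor (male): BMR = 10(50.5) + 6.25(167) − 5(76) + 5 = 505 + 1043.75 − 380 + 5 = 1173.75 kcal/day.
TEE = 1173.75 × 1.525 = 1789.9688 kcal/day.
Required daily deficit = 0.75 × 7700 ÷ 7 = 825 kcal/day.
Target intake = 1789.9688 − 825 = 964.9688 kcal/day.

965 kcal daily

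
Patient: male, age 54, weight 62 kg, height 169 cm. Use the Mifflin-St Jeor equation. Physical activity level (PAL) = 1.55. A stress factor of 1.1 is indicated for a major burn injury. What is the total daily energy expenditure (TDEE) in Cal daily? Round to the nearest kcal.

Mifflin-St Jeor (male): BMR = 10(62) + 6.25(169) − 5(54) + 5 = 620 + 1056.25 − 270 + 5 = 1411.25 kcal/day.
TEE = BMR × activity factor = 1411.25 × 1.55 = 2187.4375 kcal/day.
Apply stress factor: 2187.4375 × 1.1 = 2406.1813 kcal/day.

2406 Cal daily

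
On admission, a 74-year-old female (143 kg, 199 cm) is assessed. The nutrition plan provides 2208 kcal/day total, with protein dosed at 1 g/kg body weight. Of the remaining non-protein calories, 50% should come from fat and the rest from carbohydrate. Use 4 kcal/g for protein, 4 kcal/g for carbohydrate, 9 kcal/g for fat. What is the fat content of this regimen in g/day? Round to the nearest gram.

91 g/day

Protein = 1 × 143 = 143 g → 143 × 4 = 572 kcal.
Non-protein calories = 2208 − 572 = 1636 kcal.
Fat: 50% × 1636 = 818 kcal; carbohydrate: 818 kcal.
Fat: 818 kcal ÷ 9 kcal/g = 90.8889 g.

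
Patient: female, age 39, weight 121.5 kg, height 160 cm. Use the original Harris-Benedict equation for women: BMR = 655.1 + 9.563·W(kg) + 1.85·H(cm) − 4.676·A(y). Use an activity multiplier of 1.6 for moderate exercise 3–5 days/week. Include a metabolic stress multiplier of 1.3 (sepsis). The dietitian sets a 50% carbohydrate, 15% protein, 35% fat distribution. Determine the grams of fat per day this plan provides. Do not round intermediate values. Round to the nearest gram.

156 g/day

Harris-Benedict: BMR = 655.1 + 9.563(121.5) + 1.85(160) − 4.676(39) = 1930.6405 kcal/day.
TEE = 1930.6405 × 1.6 = 3089.0248 kcal/day.
With stress factor 1.3: 3089.0248 × 1.3 = 4015.7322 kcal/day.
Fat energy = 35% × 4015.7322 = 1405.5063 kcal.
Fat = 1405.5063 ÷ 9 kcal/g = 156.1674 g.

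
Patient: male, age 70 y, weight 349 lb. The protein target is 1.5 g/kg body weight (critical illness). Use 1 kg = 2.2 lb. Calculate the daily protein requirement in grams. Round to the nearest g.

238 g/day

Weight in kg = 349 ÷ 2.2 = 158.6364 kg.
Protein = 1.5 g/kg × 158.6364 kg = 237.9545 g/day.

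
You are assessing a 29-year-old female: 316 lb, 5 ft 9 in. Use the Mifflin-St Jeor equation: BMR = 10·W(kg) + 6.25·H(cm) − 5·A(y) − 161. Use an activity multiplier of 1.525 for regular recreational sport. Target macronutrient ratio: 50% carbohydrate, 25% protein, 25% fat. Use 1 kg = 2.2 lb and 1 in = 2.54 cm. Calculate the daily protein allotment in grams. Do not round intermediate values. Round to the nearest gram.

Convert to metric: weight = 316 ÷ 2.2 = 143.6364 kg; height = (5×12 + 9) × 2.54 = 69 × 2.54 = 175.26 cm.
Mifflin-St Jeor (female): BMR = 10(143.6364) + 6.25(175.26) − 5(29) − 161 = 1436.3636 + 1095.375 − 145 − 161 = 2225.7386 kcal/day.
TEE = 2225.7386 × 1.525 = 3394.2514 kcal/day.
Protein energy = 25% × 3394.2514 = 848.5629 kcal.
Protein = 848.5629 ÷ 4 kcal/g = 212.1407 g.

212 g/day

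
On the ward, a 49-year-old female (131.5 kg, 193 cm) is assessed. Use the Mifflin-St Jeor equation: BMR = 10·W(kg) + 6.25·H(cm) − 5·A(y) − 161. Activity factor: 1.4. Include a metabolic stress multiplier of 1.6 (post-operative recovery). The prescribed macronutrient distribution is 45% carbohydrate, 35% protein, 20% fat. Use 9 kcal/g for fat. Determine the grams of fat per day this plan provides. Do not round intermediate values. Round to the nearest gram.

Mifflin-St Jeor (female): BMR = 10(131.5) + 6.25(193) − 5(49) − 161 = 1315 + 1206.25 − 245 − 161 = 2115.25 kcal/day.
TEE = 2115.25 × 1.4 = 2961.35 kcal/day.
With stress factor 1.6: 2961.35 × 1.6 = 4738.16 kcal/day.
Fat energy = 20% × 4738.16 = 947.632 kcal.
Fat = 947.632 ÷ 9 kcal/g = 105.2924 g.

105 g/day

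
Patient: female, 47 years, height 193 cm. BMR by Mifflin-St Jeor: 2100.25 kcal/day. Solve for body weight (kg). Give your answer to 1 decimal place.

2100.25 = 10·W + 6.25(193) − 5(47) − 161
10·W = 2100.25 − 810.25 = 1290, so W = 129 kg.

129.0 kg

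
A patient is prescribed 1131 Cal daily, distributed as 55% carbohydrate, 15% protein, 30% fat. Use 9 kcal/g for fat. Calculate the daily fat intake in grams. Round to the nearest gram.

38 g/day

Fat energy = 30% × 1131 = 339.3 kcal.
At 9 kcal/g: 339.3 ÷ 9 = 37.7 g.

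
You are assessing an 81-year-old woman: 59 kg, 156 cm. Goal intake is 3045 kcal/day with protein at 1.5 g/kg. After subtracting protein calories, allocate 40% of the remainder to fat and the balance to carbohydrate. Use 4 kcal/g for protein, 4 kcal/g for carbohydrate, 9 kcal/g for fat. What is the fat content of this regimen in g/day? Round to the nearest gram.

120 g/day

Protein = 1.5 × 59 = 88.5 g → 88.5 × 4 = 354 kcal.
Non-protein calories = 3045 − 354 = 2691 kcal.
Fat: 40% × 2691 = 1076.4 kcal; carbohydrate: 1614.6 kcal.
Fat: 1076.4 kcal ÷ 9 kcal/g = 119.6 g.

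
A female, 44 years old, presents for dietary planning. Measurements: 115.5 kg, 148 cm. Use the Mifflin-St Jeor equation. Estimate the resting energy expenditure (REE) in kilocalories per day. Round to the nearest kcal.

1699 kilocalories per day

Mifflin-St Jeor (female): BMR = 10(115.5) + 6.25(148) − 5(44) − 161 = 1155 + 925 − 220 − 161 = 1699 kcal/day.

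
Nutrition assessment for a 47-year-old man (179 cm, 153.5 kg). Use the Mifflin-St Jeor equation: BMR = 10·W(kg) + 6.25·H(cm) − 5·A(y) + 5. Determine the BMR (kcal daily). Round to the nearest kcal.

2424 kcal daily

Mifflin-St Jeor (male): BMR = 10(153.5) + 6.25(179) − 5(47) + 5 = 1535 + 1118.75 − 235 + 5 = 2423.75 kcal/day.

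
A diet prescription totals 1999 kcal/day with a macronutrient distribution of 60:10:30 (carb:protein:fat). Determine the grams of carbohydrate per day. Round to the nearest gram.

300 g/day

Carbohydrate energy = 60% × 1999 = 1199.4 kcal.
At 4 kcal/g: 1199.4 ÷ 4 = 299.85 g.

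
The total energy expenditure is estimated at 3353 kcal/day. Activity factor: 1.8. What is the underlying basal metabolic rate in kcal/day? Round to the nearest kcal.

1863 kcal/day

BMR = TEE ÷ activity factor = 3353 ÷ 1.8 = 1862.7778 kcal/day.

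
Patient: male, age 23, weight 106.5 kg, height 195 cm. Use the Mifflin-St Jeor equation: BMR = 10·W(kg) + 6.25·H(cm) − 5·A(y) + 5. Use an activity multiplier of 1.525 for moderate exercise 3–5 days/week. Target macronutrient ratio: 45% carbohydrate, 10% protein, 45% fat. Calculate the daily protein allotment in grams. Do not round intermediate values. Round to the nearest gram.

83 g/day

Mifflin-St Jeor (male): BMR = 10(106.5) + 6.25(195) − 5(23) + 5 = 1065 + 1218.75 − 115 + 5 = 2173.75 kcal/day.
TEE = 2173.75 × 1.525 = 3314.9688 kcal/day.
Protein energy = 10% × 3314.9688 = 331.4969 kcal.
Protein = 331.4969 ÷ 4 kcal/g = 82.8742 g.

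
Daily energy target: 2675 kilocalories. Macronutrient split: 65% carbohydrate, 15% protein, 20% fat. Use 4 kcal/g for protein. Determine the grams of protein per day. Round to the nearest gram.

Protein energy = 15% × 2675 = 401.25 kcal.
At 4 kcal/g: 401.25 ÷ 4 = 100.3125 g.

100 g/day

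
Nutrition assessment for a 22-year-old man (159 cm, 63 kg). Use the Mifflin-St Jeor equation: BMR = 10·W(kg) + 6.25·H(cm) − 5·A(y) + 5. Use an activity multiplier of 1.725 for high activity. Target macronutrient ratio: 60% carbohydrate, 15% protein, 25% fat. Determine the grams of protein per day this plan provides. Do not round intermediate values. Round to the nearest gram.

Mifflin-St Jeor (male): BMR = 10(63) + 6.25(159) − 5(22) + 5 = 630 + 993.75 − 110 + 5 = 1518.75 kcal/day.
TEE = 1518.75 × 1.725 = 2619.8438 kcal/day.
Protein energy = 15% × 2619.8438 = 392.9766 kcal.
Protein = 392.9766 ÷ 4 kcal/g = 98.2441 g.

98 g/day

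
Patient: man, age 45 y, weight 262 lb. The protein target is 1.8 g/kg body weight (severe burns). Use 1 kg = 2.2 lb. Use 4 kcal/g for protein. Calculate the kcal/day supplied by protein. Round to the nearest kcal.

Weight in kg = 262 ÷ 2.2 = 119.0909 kg.
Protein = 1.8 g/kg × 119.0909 kg = 214.3636 g/day.
Protein energy = 214.3636 g × 4 kcal/g = 857.4545 kcal/day.

857 kcal/day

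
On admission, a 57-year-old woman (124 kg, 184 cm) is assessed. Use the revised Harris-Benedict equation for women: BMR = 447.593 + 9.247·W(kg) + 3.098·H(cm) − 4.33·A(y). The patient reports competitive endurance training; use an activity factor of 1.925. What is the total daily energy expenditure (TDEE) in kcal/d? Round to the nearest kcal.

3691 kcal/d

Harris-Benedict: BMR = 447.593 + 9.247(124) + 3.098(184) − 4.33(57) = 1917.443 kcal/day.
TEE = BMR × activity factor = 1917.443 × 1.925 = 3691.0778 kcal/day.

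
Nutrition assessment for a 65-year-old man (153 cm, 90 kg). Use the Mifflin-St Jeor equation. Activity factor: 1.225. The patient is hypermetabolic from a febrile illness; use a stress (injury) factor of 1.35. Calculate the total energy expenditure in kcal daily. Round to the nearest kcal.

2541 kcal daily

Mifflin-St Jeor (male): BMR = 10(90) + 6.25(153) − 5(65) + 5 = 900 + 956.25 − 325 + 5 = 1536.25 kcal/day.
TEE = BMR × activity factor = 1536.25 × 1.225 = 1881.9063 kcal/day.
Apply stress factor: 1881.9063 × 1.35 = 2540.5734 kcal/day.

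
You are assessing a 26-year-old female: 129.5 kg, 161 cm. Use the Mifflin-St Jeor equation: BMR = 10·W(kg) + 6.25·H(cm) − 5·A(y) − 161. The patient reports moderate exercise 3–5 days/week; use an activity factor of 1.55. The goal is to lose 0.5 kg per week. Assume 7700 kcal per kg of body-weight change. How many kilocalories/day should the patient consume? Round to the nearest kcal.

2566 kilocalories/day

Mifflin-St Jeor (female): BMR = 10(129.5) + 6.25(161) − 5(26) − 161 = 1295 + 1006.25 − 130 − 161 = 2010.25 kcal/day.
TEE = 2010.25 × 1.55 = 3115.8875 kcal/day.
Required daily deficit = 0.5 × 7700 ÷ 7 = 550 kcal/day.
Target intake = 3115.8875 − 550 = 2565.8875 kcal/day.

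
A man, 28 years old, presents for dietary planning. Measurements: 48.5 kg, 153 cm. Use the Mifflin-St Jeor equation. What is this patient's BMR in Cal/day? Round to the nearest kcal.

1306 Cal/day

Mifflin-St Jeor (male): BMR = 10(48.5) + 6.25(153) − 5(28) + 5 = 485 + 956.25 − 140 + 5 = 1306.25 kcal/day.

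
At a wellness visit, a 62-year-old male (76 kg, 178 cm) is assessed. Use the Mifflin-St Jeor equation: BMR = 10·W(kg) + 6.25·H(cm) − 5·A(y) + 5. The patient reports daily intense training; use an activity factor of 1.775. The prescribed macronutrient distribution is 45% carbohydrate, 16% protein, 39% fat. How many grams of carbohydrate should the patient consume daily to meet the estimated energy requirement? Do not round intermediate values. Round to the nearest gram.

Mifflin-St Jeor (male): BMR = 10(76) + 6.25(178) − 5(62) + 5 = 760 + 1112.5 − 310 + 5 = 1567.5 kcal/day.
TEE = 1567.5 × 1.775 = 2782.3125 kcal/day.
Carbohydrate energy = 45% × 2782.3125 = 1252.0406 kcal.
Carbohydrate = 1252.0406 ÷ 4 kcal/g = 313.0102 g.

313 g/day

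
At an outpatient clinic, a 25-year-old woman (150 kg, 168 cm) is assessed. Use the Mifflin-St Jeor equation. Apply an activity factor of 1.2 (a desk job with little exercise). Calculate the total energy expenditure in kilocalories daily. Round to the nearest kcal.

2717 kilocalories daily

Mifflin-St Jeor (female): BMR = 10(150) + 6.25(168) − 5(25) − 161 = 1500 + 1050 − 125 − 161 = 2264 kcal/day.
TEE = BMR × activity factor = 2264 × 1.2 = 2716.8 kcal/day.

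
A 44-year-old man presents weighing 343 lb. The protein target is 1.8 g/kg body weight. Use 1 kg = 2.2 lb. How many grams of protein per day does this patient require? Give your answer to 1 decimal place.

Weight in kg = 343 ÷ 2.2 = 155.9091 kg.
Protein = 1.8 g/kg × 155.9091 kg = 280.6364 g/day.

280.6 g/day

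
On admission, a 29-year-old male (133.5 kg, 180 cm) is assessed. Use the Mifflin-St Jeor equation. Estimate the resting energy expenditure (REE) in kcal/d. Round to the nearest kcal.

Mifflin-St Jeor (male): BMR = 10(133.5) + 6.25(180) − 5(29) + 5 = 1335 + 1125 − 145 + 5 = 2320 kcal/day.

2320 kcal/d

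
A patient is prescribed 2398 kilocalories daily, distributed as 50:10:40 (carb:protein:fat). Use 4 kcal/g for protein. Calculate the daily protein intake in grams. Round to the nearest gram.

60 g/day

Protein energy = 10% × 2398 = 239.8 kcal.
At 4 kcal/g: 239.8 ÷ 4 = 59.95 g.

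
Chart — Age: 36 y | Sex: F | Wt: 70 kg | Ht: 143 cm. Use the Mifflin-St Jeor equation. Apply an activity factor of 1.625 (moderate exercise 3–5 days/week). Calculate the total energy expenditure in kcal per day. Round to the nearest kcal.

Mifflin-St Jeor (female): BMR = 10(70) + 6.25(143) − 5(36) − 161 = 700 + 893.75 − 180 − 161 = 1252.75 kcal/day.
TEE = BMR × activity factor = 1252.75 × 1.625 = 2035.7188 kcal/day.

2036 kcal per day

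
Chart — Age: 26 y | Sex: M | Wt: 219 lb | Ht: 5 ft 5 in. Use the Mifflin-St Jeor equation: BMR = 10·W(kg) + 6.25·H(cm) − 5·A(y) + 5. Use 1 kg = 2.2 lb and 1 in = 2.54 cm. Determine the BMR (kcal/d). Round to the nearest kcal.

Convert to metric: weight = 219 ÷ 2.2 = 99.5455 kg; height = (5×12 + 5) × 2.54 = 65 × 2.54 = 165.1 cm.
Mifflin-St Jeor (male): BMR = 10(99.5455) + 6.25(165.1) − 5(26) + 5 = 995.4545 + 1031.875 − 130 + 5 = 1902.3295 kcal/day.

1902 kcal/d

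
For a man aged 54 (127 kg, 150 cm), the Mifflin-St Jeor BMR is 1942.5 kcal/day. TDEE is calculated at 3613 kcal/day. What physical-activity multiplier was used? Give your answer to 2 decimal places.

Activity factor = TEE ÷ BMR = 3613 ÷ 1942.5 = 1.86.

1.86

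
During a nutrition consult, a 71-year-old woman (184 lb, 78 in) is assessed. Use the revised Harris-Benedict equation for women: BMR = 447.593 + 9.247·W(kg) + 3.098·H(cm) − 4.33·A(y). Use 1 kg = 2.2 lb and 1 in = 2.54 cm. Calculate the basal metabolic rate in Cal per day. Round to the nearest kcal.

Convert to metric: weight = 184 ÷ 2.2 = 83.6364 kg; height = 78 × 2.54 = 198.12 cm.
Harris-Benedict: BMR = 447.593 + 9.247(83.6364) + 3.098(198.12) − 4.33(71) = 1527.3242 kcal/day.

1527 Cal per day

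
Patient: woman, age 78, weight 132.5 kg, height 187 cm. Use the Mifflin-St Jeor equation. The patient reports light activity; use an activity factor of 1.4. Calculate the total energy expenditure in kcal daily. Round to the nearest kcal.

2720 kcal daily

Mifflin-St Jeor (female): BMR = 10(132.5) + 6.25(187) − 5(78) − 161 = 1325 + 1168.75 − 390 − 161 = 1942.75 kcal/day.
TEE = BMR × activity factor = 1942.75 × 1.4 = 2719.85 kcal/day.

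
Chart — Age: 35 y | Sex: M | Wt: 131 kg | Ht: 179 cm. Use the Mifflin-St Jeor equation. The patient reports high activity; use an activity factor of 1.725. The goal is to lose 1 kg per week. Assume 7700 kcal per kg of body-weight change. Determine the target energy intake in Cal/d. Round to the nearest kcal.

2796 Cal/d

Mifflin-St Jeor (male): BMR = 10(131) + 6.25(179) − 5(35) + 5 = 1310 + 1118.75 − 175 + 5 = 2258.75 kcal/day.
TEE = 2258.75 × 1.725 = 3896.3438 kcal/day.
Required daily deficit = 1 × 7700 ÷ 7 = 1100 kcal/day.
Target intake = 3896.3438 − 1100 = 2796.3438 kcal/day.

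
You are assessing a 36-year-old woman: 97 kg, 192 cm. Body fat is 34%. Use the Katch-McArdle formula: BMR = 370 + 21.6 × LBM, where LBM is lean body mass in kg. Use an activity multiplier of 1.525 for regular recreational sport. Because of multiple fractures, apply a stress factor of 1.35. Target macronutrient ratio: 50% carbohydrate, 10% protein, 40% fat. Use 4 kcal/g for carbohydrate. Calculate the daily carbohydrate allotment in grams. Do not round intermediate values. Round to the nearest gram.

451 g/day

LBM = 97 × (1 − 0.34) = 64.02 kg. Katch-McArdle: BMR = 370 + 21.6 × 64.02 = 1752.832 kcal/day.
TEE = 1752.832 × 1.525 = 2673.0688 kcal/day.
With stress factor 1.35: 2673.0688 × 1.35 = 3608.6429 kcal/day.
Carbohydrate energy = 50% × 3608.6429 = 1804.3214 kcal.
Carbohydrate = 1804.3214 ÷ 4 kcal/g = 451.0804 g.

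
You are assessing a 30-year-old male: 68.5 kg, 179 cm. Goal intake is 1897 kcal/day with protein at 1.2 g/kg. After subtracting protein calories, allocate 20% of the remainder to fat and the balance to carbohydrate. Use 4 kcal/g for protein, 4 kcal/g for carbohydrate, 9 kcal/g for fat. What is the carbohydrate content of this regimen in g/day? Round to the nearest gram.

Protein = 1.2 × 68.5 = 82.2 g → 82.2 × 4 = 328.8 kcal.
Non-protein calories = 1897 − 328.8 = 1568.2 kcal.
Fat: 20% × 1568.2 = 313.64 kcal; carbohydrate: 1254.56 kcal.
Carbohydrate: 1254.56 kcal ÷ 4 kcal/g = 313.64 g.

314 g/day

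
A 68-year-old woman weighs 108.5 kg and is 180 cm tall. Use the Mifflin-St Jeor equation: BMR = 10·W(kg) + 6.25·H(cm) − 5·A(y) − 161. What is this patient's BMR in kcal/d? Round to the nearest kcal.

Mifflin-St Jeor (female): BMR = 10(108.5) + 6.25(180) − 5(68) − 161 = 1085 + 1125 − 340 − 161 = 1709 kcal/day.

1709 kcal/d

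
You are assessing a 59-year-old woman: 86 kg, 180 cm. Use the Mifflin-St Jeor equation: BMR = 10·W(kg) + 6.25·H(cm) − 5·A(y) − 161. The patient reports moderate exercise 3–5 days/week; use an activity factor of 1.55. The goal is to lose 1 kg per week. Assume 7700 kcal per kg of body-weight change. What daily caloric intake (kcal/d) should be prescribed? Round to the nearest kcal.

Mifflin-St Jeor (female): BMR = 10(86) + 6.25(180) − 5(59) − 161 = 860 + 1125 − 295 − 161 = 1529 kcal/day.
TEE = 1529 × 1.55 = 2369.95 kcal/day.
Required daily deficit = 1 × 7700 ÷ 7 = 1100 kcal/day.
Target intake = 2369.95 − 1100 = 1269.95 kcal/day.

1270 kcal/d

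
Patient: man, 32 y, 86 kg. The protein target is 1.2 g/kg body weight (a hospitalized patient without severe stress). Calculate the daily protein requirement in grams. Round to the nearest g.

103 g/day

Protein = 1.2 g/kg × 86 kg = 103.2 g/day.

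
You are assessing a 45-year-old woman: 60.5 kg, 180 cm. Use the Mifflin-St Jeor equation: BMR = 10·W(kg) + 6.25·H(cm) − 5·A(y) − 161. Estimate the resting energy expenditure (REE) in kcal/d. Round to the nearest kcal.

Mifflin-St Jeor (female): BMR = 10(60.5) + 6.25(180) − 5(45) − 161 = 605 + 1125 − 225 − 161 = 1344 kcal/day.

1344 kcal/d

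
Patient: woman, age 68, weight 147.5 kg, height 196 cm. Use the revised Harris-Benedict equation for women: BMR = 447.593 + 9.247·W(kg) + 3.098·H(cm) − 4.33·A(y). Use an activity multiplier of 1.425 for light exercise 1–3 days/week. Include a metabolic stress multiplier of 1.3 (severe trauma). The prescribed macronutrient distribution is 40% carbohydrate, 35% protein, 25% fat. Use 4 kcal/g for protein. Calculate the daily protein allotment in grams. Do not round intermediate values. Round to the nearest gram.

344 g/day

Harris-Benedict: BMR = 447.593 + 9.247(147.5) + 3.098(196) − 4.33(68) = 2124.2935 kcal/day.
TEE = 2124.2935 × 1.425 = 3027.1182 kcal/day.
With stress factor 1.3: 3027.1182 × 1.3 = 3935.2537 kcal/day.
Protein energy = 35% × 3935.2537 = 1377.3388 kcal.
Protein = 1377.3388 ÷ 4 kcal/g = 344.3347 g.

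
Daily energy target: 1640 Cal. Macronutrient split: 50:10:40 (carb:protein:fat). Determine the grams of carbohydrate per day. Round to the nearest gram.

205 g/day

Carbohydrate energy = 50% × 1640 = 820 kcal.
At 4 kcal/g: 820 ÷ 4 = 205 g.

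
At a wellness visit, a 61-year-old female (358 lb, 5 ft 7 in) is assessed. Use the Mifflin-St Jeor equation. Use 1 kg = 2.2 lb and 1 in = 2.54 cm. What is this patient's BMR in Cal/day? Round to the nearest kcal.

2225 Cal/day

Convert to metric: weight = 358 ÷ 2.2 = 162.7273 kg; height = (5×12 + 7) × 2.54 = 67 × 2.54 = 170.18 cm.
Mifflin-St Jeor (female): BMR = 10(162.7273) + 6.25(170.18) − 5(61) − 161 = 1627.2727 + 1063.625 − 305 − 161 = 2224.8977 kcal/day.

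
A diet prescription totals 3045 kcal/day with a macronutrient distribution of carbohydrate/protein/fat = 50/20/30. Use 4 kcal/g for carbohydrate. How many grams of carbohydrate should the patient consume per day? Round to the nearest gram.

381 g/day

Carbohydrate energy = 50% × 3045 = 1522.5 kcal.
At 4 kcal/g: 1522.5 ÷ 4 = 380.625 g.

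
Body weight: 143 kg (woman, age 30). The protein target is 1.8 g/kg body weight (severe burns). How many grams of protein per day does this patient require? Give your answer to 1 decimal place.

Protein = 1.8 g/kg × 143 kg = 257.4 g/day.

257.4 g/day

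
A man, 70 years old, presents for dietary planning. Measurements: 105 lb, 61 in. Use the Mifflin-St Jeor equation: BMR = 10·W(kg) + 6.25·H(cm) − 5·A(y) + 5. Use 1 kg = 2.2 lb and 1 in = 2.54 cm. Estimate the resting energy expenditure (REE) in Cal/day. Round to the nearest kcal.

Convert to metric: weight = 105 ÷ 2.2 = 47.7273 kg; height = 61 × 2.54 = 154.94 cm.
Mifflin-St Jeor (male): BMR = 10(47.7273) + 6.25(154.94) − 5(70) + 5 = 477.2727 + 968.375 − 350 + 5 = 1100.6477 kcal/day.

1101 Cal/day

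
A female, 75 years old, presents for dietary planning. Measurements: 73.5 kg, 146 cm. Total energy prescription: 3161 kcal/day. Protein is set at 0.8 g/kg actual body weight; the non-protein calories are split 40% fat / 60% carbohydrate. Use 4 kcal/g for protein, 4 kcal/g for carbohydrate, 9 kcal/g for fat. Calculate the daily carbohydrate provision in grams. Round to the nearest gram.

439 g/day

Protein = 0.8 × 73.5 = 58.8 g → 58.8 × 4 = 235.2 kcal.
Non-protein calories = 3161 − 235.2 = 2925.8 kcal.
Fat: 40% × 2925.8 = 1170.32 kcal; carbohydrate: 1755.48 kcal.
Carbohydrate: 1755.48 kcal ÷ 4 kcal/g = 438.87 g.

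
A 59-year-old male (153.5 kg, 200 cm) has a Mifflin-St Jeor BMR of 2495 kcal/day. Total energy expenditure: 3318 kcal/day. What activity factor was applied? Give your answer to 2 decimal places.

Activity factor = TEE ÷ BMR = 3318 ÷ 2495 = 1.33.

1.33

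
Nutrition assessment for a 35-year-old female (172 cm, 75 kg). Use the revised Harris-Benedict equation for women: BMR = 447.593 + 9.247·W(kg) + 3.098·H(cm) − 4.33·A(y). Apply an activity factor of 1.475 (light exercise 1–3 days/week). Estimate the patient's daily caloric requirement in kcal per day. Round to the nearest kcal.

2246 kcal per day

Harris-Benedict: BMR = 447.593 + 9.247(75) + 3.098(172) − 4.33(35) = 1522.424 kcal/day.
TEE = BMR × activity factor = 1522.424 × 1.475 = 2245.5754 kcal/day.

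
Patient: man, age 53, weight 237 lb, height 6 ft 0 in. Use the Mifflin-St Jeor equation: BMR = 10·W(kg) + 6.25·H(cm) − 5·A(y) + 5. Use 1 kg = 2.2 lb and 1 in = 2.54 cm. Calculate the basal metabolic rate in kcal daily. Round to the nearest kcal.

Convert to metric: weight = 237 ÷ 2.2 = 107.7273 kg; height = (6×12 + 0) × 2.54 = 72 × 2.54 = 182.88 cm.
Mifflin-St Jeor (male): BMR = 10(107.7273) + 6.25(182.88) − 5(53) + 5 = 1077.2727 + 1143 − 265 + 5 = 1960.2727 kcal/day.

1960 kcal daily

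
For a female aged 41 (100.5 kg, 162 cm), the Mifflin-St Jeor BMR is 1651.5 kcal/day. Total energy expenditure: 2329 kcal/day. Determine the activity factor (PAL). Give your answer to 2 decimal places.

1.41

Activity factor = TEE ÷ BMR = 2329 ÷ 1651.5 = 1.41.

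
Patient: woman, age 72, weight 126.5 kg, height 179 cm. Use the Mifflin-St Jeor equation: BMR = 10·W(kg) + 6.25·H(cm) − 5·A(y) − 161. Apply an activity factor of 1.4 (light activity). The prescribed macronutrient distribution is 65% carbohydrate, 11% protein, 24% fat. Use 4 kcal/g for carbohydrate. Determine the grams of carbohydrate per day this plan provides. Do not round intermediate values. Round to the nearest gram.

Mifflin-St Jeor (female): BMR = 10(126.5) + 6.25(179) − 5(72) − 161 = 1265 + 1118.75 − 360 − 161 = 1862.75 kcal/day.
TEE = 1862.75 × 1.4 = 2607.85 kcal/day.
Carbohydrate energy = 65% × 2607.85 = 1695.1025 kcal.
Carbohydrate = 1695.1025 ÷ 4 kcal/g = 423.7756 g.

424 g/day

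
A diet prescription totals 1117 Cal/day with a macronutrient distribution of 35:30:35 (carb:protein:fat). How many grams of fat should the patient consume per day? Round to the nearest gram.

43 g/day

Fat energy = 35% × 1117 = 390.95 kcal.
At 9 kcal/g: 390.95 ÷ 9 = 43.4389 g.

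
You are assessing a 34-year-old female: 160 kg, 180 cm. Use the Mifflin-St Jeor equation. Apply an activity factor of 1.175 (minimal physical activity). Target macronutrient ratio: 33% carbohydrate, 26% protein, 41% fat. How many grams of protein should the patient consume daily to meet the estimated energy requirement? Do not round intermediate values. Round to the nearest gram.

183 g/day

Mifflin-St Jeor (female): BMR = 10(160) + 6.25(180) − 5(34) − 161 = 1600 + 1125 − 170 − 161 = 2394 kcal/day.
TEE = 2394 × 1.175 = 2812.95 kcal/day.
Protein energy = 26% × 2812.95 = 731.367 kcal.
Protein = 731.367 ÷ 4 kcal/g = 182.8418 g.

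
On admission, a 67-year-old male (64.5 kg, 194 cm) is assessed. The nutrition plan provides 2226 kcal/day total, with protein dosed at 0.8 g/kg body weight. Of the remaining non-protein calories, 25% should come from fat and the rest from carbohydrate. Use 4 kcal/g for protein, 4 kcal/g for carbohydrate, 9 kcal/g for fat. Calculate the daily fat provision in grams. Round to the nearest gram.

56 g/day

Protein = 0.8 × 64.5 = 51.6 g → 51.6 × 4 = 206.4 kcal.
Non-protein calories = 2226 − 206.4 = 2019.6 kcal.
Fat: 25% × 2019.6 = 504.9 kcal; carbohydrate: 1514.7 kcal.
Fat: 504.9 kcal ÷ 9 kcal/g = 56.1 g.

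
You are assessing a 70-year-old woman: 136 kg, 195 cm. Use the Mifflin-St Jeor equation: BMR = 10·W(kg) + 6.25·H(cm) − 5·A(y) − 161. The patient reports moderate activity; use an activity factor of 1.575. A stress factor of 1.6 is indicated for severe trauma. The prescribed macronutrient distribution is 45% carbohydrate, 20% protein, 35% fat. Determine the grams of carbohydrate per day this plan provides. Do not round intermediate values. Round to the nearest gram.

Mifflin-St Jeor (female): BMR = 10(136) + 6.25(195) − 5(70) − 161 = 1360 + 1218.75 − 350 − 161 = 2067.75 kcal/day.
TEE = 2067.75 × 1.575 = 3256.7063 kcal/day.
With stress factor 1.6: 3256.7063 × 1.6 = 5210.73 kcal/day.
Carbohydrate energy = 45% × 5210.73 = 2344.8285 kcal.
Carbohydrate = 2344.8285 ÷ 4 kcal/g = 586.2071 g.

586 g/day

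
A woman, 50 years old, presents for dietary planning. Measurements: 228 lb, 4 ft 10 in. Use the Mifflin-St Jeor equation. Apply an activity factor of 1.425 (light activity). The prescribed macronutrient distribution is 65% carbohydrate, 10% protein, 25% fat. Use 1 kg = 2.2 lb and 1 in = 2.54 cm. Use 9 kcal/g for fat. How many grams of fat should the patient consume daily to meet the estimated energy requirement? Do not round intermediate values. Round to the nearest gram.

61 g/day

Convert to metric: weight = 228 ÷ 2.2 = 103.6364 kg; height = (4×12 + 10) × 2.54 = 58 × 2.54 = 147.32 cm.
Mifflin-St Jeor (female): BMR = 10(103.6364) + 6.25(147.32) − 5(50) − 161 = 1036.3636 + 920.75 − 250 − 161 = 1546.1136 kcal/day.
TEE = 1546.1136 × 1.425 = 2203.2119 kcal/day.
Fat energy = 25% × 2203.2119 = 550.803 kcal.
Fat = 550.803 ÷ 9 kcal/g = 61.2003 g.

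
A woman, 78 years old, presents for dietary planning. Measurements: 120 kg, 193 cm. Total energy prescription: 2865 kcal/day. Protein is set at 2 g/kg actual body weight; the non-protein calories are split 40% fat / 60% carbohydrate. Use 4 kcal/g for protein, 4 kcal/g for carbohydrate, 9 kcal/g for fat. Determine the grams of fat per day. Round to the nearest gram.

Protein = 2 × 120 = 240 g → 240 × 4 = 960 kcal.
Non-protein calories = 2865 − 960 = 1905 kcal.
Fat: 40% × 1905 = 762 kcal; carbohydrate: 1143 kcal.
Fat: 762 kcal ÷ 9 kcal/g = 84.6667 g.

85 g/day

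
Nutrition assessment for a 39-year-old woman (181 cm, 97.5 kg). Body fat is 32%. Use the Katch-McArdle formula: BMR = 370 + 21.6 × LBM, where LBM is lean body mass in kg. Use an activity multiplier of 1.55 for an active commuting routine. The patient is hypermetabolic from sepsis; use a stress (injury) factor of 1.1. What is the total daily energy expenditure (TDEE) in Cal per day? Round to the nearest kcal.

LBM = 97.5 × (1 − 0.32) = 66.3 kg. Katch-McArdle: BMR = 370 + 21.6 × 66.3 = 1802.08 kcal/day.
TEE = BMR × activity factor = 1802.08 × 1.55 = 2793.224 kcal/day.
Apply stress factor: 2793.224 × 1.1 = 3072.5464 kcal/day.

3073 Cal per day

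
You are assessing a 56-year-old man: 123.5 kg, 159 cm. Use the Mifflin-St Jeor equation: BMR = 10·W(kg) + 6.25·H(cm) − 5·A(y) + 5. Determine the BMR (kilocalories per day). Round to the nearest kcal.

Mifflin-St Jeor (male): BMR = 10(123.5) + 6.25(159) − 5(56) + 5 = 1235 + 993.75 − 280 + 5 = 1953.75 kcal/day.

1954 kilocalories per day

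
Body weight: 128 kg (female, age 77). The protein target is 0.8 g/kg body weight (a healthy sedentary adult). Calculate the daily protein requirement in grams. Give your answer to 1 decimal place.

Protein = 0.8 g/kg × 128 kg = 102.4 g/day.

102.4 g/day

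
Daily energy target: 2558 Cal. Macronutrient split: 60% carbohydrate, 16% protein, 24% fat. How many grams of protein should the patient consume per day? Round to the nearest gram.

Protein energy = 16% × 2558 = 409.28 kcal.
At 4 kcal/g: 409.28 ÷ 4 = 102.32 g.

102 g/day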